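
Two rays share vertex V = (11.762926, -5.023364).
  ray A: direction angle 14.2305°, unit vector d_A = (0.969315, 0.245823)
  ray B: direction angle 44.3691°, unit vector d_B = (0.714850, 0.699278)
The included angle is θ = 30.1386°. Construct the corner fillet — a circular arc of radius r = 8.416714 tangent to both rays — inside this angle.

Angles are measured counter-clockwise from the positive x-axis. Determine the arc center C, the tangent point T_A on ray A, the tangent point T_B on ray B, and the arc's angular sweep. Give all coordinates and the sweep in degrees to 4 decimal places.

bisector direction at 29.2998° = (0.872071,0.489379)
center distance |VC| = r/sin(θ/2) = 8.416714/sin(15.0693°) = 32.373576
C = V + |VC|·bis = (39.9950,10.8196)
T_A = V + ((C−V)·d_A)·d_A = V + 31.2603·d_A = (42.0640,2.6612)
T_B = V + ((C−V)·d_B)·d_B = V + 31.2603·d_B = (34.1094,16.8363)
sweep = 180° − θ = 149.8614°

center=(39.9950,10.8196) T_A=(42.0640,2.6612) T_B=(34.1094,16.8363) sweep=149.8614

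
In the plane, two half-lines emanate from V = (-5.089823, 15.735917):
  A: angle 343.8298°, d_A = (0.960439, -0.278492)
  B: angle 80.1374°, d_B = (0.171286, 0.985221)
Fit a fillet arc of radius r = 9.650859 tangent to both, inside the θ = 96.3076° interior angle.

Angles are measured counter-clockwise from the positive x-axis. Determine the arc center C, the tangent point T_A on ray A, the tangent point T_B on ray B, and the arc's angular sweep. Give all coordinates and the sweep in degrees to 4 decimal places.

center=(5.8988,22.5980) T_A=(3.2111,13.3289) T_B=(-3.6094,24.2511) sweep=83.6924

bisector direction at 31.9836° = (0.848200,0.529677)
center distance |VC| = r/sin(θ/2) = 9.650859/sin(48.1538°) = 12.955246
C = V + |VC|·bis = (5.8988,22.5980)
T_A = V + ((C−V)·d_A)·d_A = V + 8.6429·d_A = (3.2111,13.3289)
T_B = V + ((C−V)·d_B)·d_B = V + 8.6429·d_B = (-3.6094,24.2511)
sweep = 180° − θ = 83.6924°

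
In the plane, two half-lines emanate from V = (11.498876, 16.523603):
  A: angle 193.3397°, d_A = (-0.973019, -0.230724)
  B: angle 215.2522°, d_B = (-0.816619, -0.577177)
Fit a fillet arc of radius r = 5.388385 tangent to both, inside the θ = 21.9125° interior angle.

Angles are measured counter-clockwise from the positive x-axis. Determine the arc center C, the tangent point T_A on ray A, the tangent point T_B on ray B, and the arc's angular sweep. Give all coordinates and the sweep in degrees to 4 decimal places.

bisector direction at 204.2960° = (-0.911432,-0.411450)
center distance |VC| = r/sin(θ/2) = 5.388385/sin(10.9563°) = 28.351059
C = V + |VC|·bis = (-14.3412,4.8586)
T_A = V + ((C−V)·d_A)·d_A = V + 27.8343·d_A = (-15.5844,10.1016)
T_B = V + ((C−V)·d_B)·d_B = V + 27.8343·d_B = (-11.2311,0.4583)
sweep = 180° − θ = 158.0875°

center=(-14.3412,4.8586) T_A=(-15.5844,10.1016) T_B=(-11.2311,0.4583) sweep=158.0875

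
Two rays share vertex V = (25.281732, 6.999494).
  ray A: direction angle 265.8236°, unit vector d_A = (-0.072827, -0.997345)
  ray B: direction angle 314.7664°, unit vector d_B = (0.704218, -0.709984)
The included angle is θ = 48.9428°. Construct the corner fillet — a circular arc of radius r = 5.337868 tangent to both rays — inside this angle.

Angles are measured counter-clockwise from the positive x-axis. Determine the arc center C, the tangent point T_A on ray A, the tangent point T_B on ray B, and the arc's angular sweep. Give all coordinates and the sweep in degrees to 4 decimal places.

bisector direction at 290.2950° = (0.346854,-0.937919)
center distance |VC| = r/sin(θ/2) = 5.337868/sin(24.4714°) = 12.885963
C = V + |VC|·bis = (29.7513,-5.0865)
T_A = V + ((C−V)·d_A)·d_A = V + 11.7284·d_A = (24.4276,-4.6978)
T_B = V + ((C−V)·d_B)·d_B = V + 11.7284·d_B = (33.5411,-1.3275)
sweep = 180° − θ = 131.0572°

center=(29.7513,-5.0865) T_A=(24.4276,-4.6978) T_B=(33.5411,-1.3275) sweep=131.0572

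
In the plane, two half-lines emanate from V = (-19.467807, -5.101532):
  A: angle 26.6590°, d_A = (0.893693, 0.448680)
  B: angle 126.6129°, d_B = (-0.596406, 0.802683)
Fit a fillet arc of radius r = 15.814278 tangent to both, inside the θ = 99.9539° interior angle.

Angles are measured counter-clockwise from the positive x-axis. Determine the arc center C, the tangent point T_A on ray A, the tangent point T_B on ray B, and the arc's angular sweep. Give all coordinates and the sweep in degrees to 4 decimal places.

bisector direction at 76.6360° = (0.231137,0.972921)
center distance |VC| = r/sin(θ/2) = 15.814278/sin(49.9770°) = 20.651047
C = V + |VC|·bis = (-14.6946,14.9903)
T_A = V + ((C−V)·d_A)·d_A = V + 13.2806·d_A = (-7.5990,0.8572)
T_B = V + ((C−V)·d_B)·d_B = V + 13.2806·d_B = (-27.3884,5.5586)
sweep = 180° − θ = 80.0461°

center=(-14.6946,14.9903) T_A=(-7.5990,0.8572) T_B=(-27.3884,5.5586) sweep=80.0461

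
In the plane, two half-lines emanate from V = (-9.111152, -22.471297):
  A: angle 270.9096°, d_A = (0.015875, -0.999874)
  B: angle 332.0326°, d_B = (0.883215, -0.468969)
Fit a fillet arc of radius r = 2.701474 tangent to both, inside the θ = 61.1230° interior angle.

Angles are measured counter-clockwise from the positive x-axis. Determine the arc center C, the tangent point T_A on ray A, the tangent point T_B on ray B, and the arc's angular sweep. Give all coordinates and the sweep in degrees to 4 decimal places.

bisector direction at 301.4711° = (0.522068,-0.852904)
center distance |VC| = r/sin(θ/2) = 2.701474/sin(30.5615°) = 5.313021
C = V + |VC|·bis = (-6.3374,-27.0028)
T_A = V + ((C−V)·d_A)·d_A = V + 4.5750·d_A = (-9.0385,-27.0457)
T_B = V + ((C−V)·d_B)·d_B = V + 4.5750·d_B = (-5.0705,-24.6168)
sweep = 180° − θ = 118.8770°

center=(-6.3374,-27.0028) T_A=(-9.0385,-27.0457) T_B=(-5.0705,-24.6168) sweep=118.8770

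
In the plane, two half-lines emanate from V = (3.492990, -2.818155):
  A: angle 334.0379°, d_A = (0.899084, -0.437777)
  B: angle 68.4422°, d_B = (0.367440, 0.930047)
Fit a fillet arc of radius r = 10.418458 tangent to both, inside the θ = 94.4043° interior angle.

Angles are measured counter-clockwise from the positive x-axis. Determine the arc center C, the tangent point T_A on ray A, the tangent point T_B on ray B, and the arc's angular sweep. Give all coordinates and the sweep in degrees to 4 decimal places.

bisector direction at 21.2400° = (0.932071,0.362276)
center distance |VC| = r/sin(θ/2) = 10.418458/sin(47.2022°) = 14.198817
C = V + |VC|·bis = (16.7273,2.3257)
T_A = V + ((C−V)·d_A)·d_A = V + 9.6469·d_A = (12.1663,-7.0413)
T_B = V + ((C−V)·d_B)·d_B = V + 9.6469·d_B = (7.0376,6.1539)
sweep = 180° − θ = 85.5957°

center=(16.7273,2.3257) T_A=(12.1663,-7.0413) T_B=(7.0376,6.1539) sweep=85.5957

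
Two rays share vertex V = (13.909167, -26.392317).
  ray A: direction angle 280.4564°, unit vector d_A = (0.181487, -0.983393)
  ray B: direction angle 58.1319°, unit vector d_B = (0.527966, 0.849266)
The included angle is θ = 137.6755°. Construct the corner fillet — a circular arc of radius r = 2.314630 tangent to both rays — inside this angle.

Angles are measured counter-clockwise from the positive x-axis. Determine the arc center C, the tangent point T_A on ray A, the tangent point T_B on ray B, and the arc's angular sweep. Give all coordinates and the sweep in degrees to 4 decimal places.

center=(16.3480,-26.8534) T_A=(14.0718,-27.2735) T_B=(14.3822,-25.6313) sweep=42.3245

bisector direction at 349.2942° = (0.982594,-0.185767)
center distance |VC| = r/sin(θ/2) = 2.314630/sin(68.8377°) = 2.482012
C = V + |VC|·bis = (16.3480,-26.8534)
T_A = V + ((C−V)·d_A)·d_A = V + 0.8960·d_A = (14.0718,-27.2735)
T_B = V + ((C−V)·d_B)·d_B = V + 0.8960·d_B = (14.3822,-25.6313)
sweep = 180° − θ = 42.3245°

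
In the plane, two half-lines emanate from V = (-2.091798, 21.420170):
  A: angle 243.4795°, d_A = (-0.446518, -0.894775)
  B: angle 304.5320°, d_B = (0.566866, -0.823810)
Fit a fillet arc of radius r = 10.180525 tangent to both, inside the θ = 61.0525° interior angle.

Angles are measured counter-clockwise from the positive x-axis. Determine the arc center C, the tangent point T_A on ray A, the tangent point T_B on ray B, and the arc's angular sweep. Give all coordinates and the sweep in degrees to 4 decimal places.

center=(-0.6917,1.4261) T_A=(-9.8009,5.9719) T_B=(7.6952,7.1971) sweep=118.9475

bisector direction at 274.0058° = (0.069857,-0.997557)
center distance |VC| = r/sin(θ/2) = 10.180525/sin(30.5263°) = 20.043044
C = V + |VC|·bis = (-0.6917,1.4261)
T_A = V + ((C−V)·d_A)·d_A = V + 17.2650·d_A = (-9.8009,5.9719)
T_B = V + ((C−V)·d_B)·d_B = V + 17.2650·d_B = (7.6952,7.1971)
sweep = 180° − θ = 118.9475°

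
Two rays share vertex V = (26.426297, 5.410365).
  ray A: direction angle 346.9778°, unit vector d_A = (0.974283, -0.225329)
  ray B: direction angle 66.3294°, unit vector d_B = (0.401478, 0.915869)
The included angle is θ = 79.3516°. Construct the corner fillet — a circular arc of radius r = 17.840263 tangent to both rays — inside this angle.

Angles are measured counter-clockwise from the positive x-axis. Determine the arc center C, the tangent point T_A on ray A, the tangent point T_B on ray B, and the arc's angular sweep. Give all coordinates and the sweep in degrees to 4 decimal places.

bisector direction at 26.6536° = (0.893735,0.448595)
center distance |VC| = r/sin(θ/2) = 17.840263/sin(39.6758°) = 27.943401
C = V + |VC|·bis = (51.4003,17.9456)
T_A = V + ((C−V)·d_A)·d_A = V + 21.5072·d_A = (47.3804,0.5642)
T_B = V + ((C−V)·d_B)·d_B = V + 21.5072·d_B = (35.0610,25.1081)
sweep = 180° − θ = 100.6484°

center=(51.4003,17.9456) T_A=(47.3804,0.5642) T_B=(35.0610,25.1081) sweep=100.6484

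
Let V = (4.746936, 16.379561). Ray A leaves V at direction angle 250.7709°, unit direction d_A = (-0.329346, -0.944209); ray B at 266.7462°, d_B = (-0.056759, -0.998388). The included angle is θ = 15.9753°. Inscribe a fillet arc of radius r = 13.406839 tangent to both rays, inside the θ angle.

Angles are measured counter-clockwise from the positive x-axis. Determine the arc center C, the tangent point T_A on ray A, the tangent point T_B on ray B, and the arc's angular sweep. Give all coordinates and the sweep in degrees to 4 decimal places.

bisector direction at 258.7586° = (-0.194944,-0.980814)
center distance |VC| = r/sin(θ/2) = 13.406839/sin(7.9877°) = 96.480088
C = V + |VC|·bis = (-14.0613,-78.2495)
T_A = V + ((C−V)·d_A)·d_A = V + 95.5440·d_A = (-26.7201,-73.8340)
T_B = V + ((C−V)·d_B)·d_B = V + 95.5440·d_B = (-0.6760,-79.0105)
sweep = 180° − θ = 164.0247°

center=(-14.0613,-78.2495) T_A=(-26.7201,-73.8340) T_B=(-0.6760,-79.0105) sweep=164.0247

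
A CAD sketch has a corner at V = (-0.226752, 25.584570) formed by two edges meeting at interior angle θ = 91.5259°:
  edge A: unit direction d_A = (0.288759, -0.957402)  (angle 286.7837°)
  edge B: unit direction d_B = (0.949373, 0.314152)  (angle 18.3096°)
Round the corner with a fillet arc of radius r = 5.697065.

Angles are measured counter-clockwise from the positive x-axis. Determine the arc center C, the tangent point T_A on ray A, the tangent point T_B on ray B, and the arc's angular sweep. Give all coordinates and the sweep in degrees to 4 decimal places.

bisector direction at 332.5466° = (0.887386,-0.461026)
center distance |VC| = r/sin(θ/2) = 5.697065/sin(45.7629°) = 7.951690
C = V + |VC|·bis = (6.8295,21.9186)
T_A = V + ((C−V)·d_A)·d_A = V + 5.5473·d_A = (1.3751,20.2736)
T_B = V + ((C−V)·d_B)·d_B = V + 5.5473·d_B = (5.0397,27.3273)
sweep = 180° − θ = 88.4741°

center=(6.8295,21.9186) T_A=(1.3751,20.2736) T_B=(5.0397,27.3273) sweep=88.4741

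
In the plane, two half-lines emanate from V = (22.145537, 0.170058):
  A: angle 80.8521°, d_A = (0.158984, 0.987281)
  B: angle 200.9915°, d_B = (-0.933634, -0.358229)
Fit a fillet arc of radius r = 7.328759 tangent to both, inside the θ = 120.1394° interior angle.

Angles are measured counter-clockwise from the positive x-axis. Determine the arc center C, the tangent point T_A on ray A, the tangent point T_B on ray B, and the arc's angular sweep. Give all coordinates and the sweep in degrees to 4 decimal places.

center=(15.5808,5.5009) T_A=(22.8163,4.3358) T_B=(18.2062,-1.3414) sweep=59.8606

bisector direction at 140.9218° = (-0.776286,0.630380)
center distance |VC| = r/sin(θ/2) = 7.328759/sin(60.0697°) = 8.456589
C = V + |VC|·bis = (15.5808,5.5009)
T_A = V + ((C−V)·d_A)·d_A = V + 4.2194·d_A = (22.8163,4.3358)
T_B = V + ((C−V)·d_B)·d_B = V + 4.2194·d_B = (18.2062,-1.3414)
sweep = 180° − θ = 59.8606°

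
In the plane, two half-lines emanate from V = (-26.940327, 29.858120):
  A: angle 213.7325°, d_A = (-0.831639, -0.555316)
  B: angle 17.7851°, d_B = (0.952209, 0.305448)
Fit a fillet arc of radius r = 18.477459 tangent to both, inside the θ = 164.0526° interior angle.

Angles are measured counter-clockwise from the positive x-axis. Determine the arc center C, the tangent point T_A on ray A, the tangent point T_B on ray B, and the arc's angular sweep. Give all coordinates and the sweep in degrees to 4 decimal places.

bisector direction at 295.7588° = (0.434584,-0.900632)
center distance |VC| = r/sin(θ/2) = 18.477459/sin(82.0263°) = 18.657846
C = V + |VC|·bis = (-18.8319,13.0543)
T_A = V + ((C−V)·d_A)·d_A = V + 2.5882·d_A = (-29.0928,28.4209)
T_B = V + ((C−V)·d_B)·d_B = V + 2.5882·d_B = (-24.4758,30.6487)
sweep = 180° − θ = 15.9474°

center=(-18.8319,13.0543) T_A=(-29.0928,28.4209) T_B=(-24.4758,30.6487) sweep=15.9474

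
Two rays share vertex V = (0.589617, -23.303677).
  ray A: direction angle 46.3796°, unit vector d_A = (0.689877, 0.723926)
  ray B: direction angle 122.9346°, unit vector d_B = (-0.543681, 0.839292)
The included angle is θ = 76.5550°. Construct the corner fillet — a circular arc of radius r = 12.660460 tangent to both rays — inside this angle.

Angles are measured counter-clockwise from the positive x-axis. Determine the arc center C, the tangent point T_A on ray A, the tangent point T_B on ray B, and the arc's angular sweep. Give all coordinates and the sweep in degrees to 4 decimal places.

bisector direction at 84.6571° = (0.093116,0.995655)
center distance |VC| = r/sin(θ/2) = 12.660460/sin(38.2775°) = 20.437541
C = V + |VC|·bis = (2.4927,-2.9549)
T_A = V + ((C−V)·d_A)·d_A = V + 16.0439·d_A = (11.6579,-11.6891)
T_B = V + ((C−V)·d_B)·d_B = V + 16.0439·d_B = (-8.1331,-9.8382)
sweep = 180° − θ = 103.4450°

center=(2.4927,-2.9549) T_A=(11.6579,-11.6891) T_B=(-8.1331,-9.8382) sweep=103.4450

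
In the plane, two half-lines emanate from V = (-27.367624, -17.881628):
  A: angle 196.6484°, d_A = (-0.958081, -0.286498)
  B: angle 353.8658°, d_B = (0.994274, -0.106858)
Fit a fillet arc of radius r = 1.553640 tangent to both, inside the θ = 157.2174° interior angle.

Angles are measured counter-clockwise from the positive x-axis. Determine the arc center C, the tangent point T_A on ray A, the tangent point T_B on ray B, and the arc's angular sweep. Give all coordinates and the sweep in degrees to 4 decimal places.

bisector direction at 275.2571° = (0.091625,-0.995794)
center distance |VC| = r/sin(θ/2) = 1.553640/sin(78.6087°) = 1.584860
C = V + |VC|·bis = (-27.2224,-19.4598)
T_A = V + ((C−V)·d_A)·d_A = V + 0.3130·d_A = (-27.6675,-17.9713)
T_B = V + ((C−V)·d_B)·d_B = V + 0.3130·d_B = (-27.0564,-17.9151)
sweep = 180° − θ = 22.7826°

center=(-27.2224,-19.4598) T_A=(-27.6675,-17.9713) T_B=(-27.0564,-17.9151) sweep=22.7826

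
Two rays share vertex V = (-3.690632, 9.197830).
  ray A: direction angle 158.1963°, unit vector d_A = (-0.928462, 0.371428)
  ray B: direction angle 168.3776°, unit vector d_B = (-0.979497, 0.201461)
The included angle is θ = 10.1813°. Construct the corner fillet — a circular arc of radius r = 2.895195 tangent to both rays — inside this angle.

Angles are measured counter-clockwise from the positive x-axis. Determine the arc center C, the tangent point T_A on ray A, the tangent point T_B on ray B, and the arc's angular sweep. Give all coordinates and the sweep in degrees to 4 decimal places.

bisector direction at 163.2869° = (-0.957757,0.287579)
center distance |VC| = r/sin(θ/2) = 2.895195/sin(5.0907°) = 32.628624
C = V + |VC|·bis = (-34.9409,18.5811)
T_A = V + ((C−V)·d_A)·d_A = V + 32.4999·d_A = (-33.8656,21.2692)
T_B = V + ((C−V)·d_B)·d_B = V + 32.4999·d_B = (-35.5242,15.7453)
sweep = 180° − θ = 169.8187°

center=(-34.9409,18.5811) T_A=(-33.8656,21.2692) T_B=(-35.5242,15.7453) sweep=169.8187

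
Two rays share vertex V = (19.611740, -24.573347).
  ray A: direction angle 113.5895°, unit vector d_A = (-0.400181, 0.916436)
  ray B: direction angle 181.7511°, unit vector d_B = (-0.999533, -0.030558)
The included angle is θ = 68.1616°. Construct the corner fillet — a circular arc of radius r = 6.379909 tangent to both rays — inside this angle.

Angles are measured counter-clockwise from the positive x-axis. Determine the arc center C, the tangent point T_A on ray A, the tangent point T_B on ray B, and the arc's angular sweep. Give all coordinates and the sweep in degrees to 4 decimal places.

center=(9.9913,-18.4846) T_A=(15.8381,-15.9315) T_B=(10.1863,-24.8615) sweep=111.8384

bisector direction at 147.6703° = (-0.844985,0.534790)
center distance |VC| = r/sin(θ/2) = 6.379909/sin(34.0808°) = 11.385345
C = V + |VC|·bis = (9.9913,-18.4846)
T_A = V + ((C−V)·d_A)·d_A = V + 9.4299·d_A = (15.8381,-15.9315)
T_B = V + ((C−V)·d_B)·d_B = V + 9.4299·d_B = (10.1863,-24.8615)
sweep = 180° − θ = 111.8384°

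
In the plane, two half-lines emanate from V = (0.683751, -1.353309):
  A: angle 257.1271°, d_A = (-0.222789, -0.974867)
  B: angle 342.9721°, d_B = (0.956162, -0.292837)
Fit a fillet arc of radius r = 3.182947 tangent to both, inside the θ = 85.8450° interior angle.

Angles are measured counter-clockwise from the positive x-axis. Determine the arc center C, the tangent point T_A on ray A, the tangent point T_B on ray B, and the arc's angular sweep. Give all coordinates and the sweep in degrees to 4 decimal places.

center=(3.0242,-5.3990) T_A=(-0.0788,-4.6899) T_B=(3.9563,-2.3556) sweep=94.1550

bisector direction at 300.0496° = (0.500750,-0.865592)
center distance |VC| = r/sin(θ/2) = 3.182947/sin(42.9225°) = 4.673873
C = V + |VC|·bis = (3.0242,-5.3990)
T_A = V + ((C−V)·d_A)·d_A = V + 3.4226·d_A = (-0.0788,-4.6899)
T_B = V + ((C−V)·d_B)·d_B = V + 3.4226·d_B = (3.9563,-2.3556)
sweep = 180° − θ = 94.1550°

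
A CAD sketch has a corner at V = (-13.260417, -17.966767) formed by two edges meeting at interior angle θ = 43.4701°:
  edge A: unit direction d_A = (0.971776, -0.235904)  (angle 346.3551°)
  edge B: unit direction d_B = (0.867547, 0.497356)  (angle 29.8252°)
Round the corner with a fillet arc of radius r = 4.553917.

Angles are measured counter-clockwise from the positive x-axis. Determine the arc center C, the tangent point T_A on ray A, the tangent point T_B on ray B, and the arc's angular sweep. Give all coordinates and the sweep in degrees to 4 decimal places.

center=(-1.0854,-16.2361) T_A=(-2.1597,-20.6615) T_B=(-3.3503,-12.2854) sweep=136.5299

bisector direction at 8.0901° = (0.990048,0.140731)
center distance |VC| = r/sin(θ/2) = 4.553917/sin(21.7351°) = 12.297412
C = V + |VC|·bis = (-1.0854,-16.2361)
T_A = V + ((C−V)·d_A)·d_A = V + 11.4231·d_A = (-2.1597,-20.6615)
T_B = V + ((C−V)·d_B)·d_B = V + 11.4231·d_B = (-3.3503,-12.2854)
sweep = 180° − θ = 136.5299°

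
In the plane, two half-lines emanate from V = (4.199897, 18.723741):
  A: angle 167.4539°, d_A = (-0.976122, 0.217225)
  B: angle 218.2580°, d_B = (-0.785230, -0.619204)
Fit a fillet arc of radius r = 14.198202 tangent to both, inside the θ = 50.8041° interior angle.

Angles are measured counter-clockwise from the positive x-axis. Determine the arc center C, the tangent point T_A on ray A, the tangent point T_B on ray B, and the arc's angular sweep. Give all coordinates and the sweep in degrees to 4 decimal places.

center=(-28.0690,11.3593) T_A=(-24.9848,25.2185) T_B=(-19.2774,0.2104) sweep=129.1959

bisector direction at 192.8560° = (-0.974933,-0.222501)
center distance |VC| = r/sin(θ/2) = 14.198202/sin(25.4020°) = 33.098553
C = V + |VC|·bis = (-28.0690,11.3593)
T_A = V + ((C−V)·d_A)·d_A = V + 29.8986·d_A = (-24.9848,25.2185)
T_B = V + ((C−V)·d_B)·d_B = V + 29.8986·d_B = (-19.2774,0.2104)
sweep = 180° − θ = 129.1959°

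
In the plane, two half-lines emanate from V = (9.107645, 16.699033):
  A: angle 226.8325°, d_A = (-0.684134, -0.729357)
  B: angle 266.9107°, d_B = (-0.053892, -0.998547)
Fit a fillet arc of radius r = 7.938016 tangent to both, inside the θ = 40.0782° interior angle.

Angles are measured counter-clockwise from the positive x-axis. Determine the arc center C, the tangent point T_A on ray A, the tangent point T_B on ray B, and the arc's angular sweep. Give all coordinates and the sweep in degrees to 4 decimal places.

center=(0.0083,-4.6048) T_A=(-5.7814,0.8258) T_B=(7.9348,-5.0326) sweep=139.9218

bisector direction at 246.8716° = (-0.392793,-0.919627)
center distance |VC| = r/sin(θ/2) = 7.938016/sin(20.0391°) = 23.165777
C = V + |VC|·bis = (0.0083,-4.6048)
T_A = V + ((C−V)·d_A)·d_A = V + 21.7633·d_A = (-5.7814,0.8258)
T_B = V + ((C−V)·d_B)·d_B = V + 21.7633·d_B = (7.9348,-5.0326)
sweep = 180° − θ = 139.9218°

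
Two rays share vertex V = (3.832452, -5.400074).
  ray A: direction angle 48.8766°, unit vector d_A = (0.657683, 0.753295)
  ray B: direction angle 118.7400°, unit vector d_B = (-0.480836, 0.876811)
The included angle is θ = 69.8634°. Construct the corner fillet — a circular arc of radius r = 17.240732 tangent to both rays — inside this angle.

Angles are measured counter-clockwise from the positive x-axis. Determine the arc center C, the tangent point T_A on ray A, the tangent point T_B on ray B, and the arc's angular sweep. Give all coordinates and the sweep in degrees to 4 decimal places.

center=(7.0799,24.5339) T_A=(20.0673,13.1949) T_B=(-8.0369,16.2439) sweep=110.1366

bisector direction at 83.8083° = (0.107855,0.994167)
center distance |VC| = r/sin(θ/2) = 17.240732/sin(34.9317°) = 30.109580
C = V + |VC|·bis = (7.0799,24.5339)
T_A = V + ((C−V)·d_A)·d_A = V + 24.6849·d_A = (20.0673,13.1949)
T_B = V + ((C−V)·d_B)·d_B = V + 24.6849·d_B = (-8.0369,16.2439)
sweep = 180° − θ = 110.1366°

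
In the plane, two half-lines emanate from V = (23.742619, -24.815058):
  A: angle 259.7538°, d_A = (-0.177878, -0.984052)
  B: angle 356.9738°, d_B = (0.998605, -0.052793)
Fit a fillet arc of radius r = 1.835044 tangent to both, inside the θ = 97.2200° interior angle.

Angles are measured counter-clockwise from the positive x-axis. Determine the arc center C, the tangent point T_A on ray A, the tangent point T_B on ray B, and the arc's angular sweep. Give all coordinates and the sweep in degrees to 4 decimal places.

bisector direction at 308.3638° = (0.620653,-0.784086)
center distance |VC| = r/sin(θ/2) = 1.835044/sin(48.6100°) = 2.445987
C = V + |VC|·bis = (25.2607,-26.7329)
T_A = V + ((C−V)·d_A)·d_A = V + 1.6172·d_A = (23.4549,-26.4065)
T_B = V + ((C−V)·d_B)·d_B = V + 1.6172·d_B = (25.3576,-24.9004)
sweep = 180° − θ = 82.7800°

center=(25.2607,-26.7329) T_A=(23.4549,-26.4065) T_B=(25.3576,-24.9004) sweep=82.7800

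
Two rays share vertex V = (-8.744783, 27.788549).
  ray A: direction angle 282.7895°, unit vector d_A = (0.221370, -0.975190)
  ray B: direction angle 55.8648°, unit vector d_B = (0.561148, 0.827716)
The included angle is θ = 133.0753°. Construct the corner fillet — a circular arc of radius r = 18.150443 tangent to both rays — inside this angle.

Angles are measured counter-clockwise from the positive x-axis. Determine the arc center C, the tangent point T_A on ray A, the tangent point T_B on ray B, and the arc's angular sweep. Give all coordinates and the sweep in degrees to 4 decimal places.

center=(10.6993,24.1241) T_A=(-7.0009,20.1061) T_B=(-4.3241,34.3092) sweep=46.9247

bisector direction at 349.3271° = (0.982701,-0.185201)
center distance |VC| = r/sin(θ/2) = 18.150443/sin(66.5376°) = 19.786340
C = V + |VC|·bis = (10.6993,24.1241)
T_A = V + ((C−V)·d_A)·d_A = V + 7.8779·d_A = (-7.0009,20.1061)
T_B = V + ((C−V)·d_B)·d_B = V + 7.8779·d_B = (-4.3241,34.3092)
sweep = 180° − θ = 46.9247°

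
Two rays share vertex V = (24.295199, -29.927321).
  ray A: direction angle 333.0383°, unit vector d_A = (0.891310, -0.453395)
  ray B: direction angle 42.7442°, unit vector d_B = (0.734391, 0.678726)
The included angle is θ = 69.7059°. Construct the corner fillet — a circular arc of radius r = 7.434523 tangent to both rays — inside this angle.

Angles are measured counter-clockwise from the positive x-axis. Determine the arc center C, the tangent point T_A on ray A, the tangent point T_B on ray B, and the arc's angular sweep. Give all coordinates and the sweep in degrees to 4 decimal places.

bisector direction at 7.8912° = (0.990530,0.137293)
center distance |VC| = r/sin(θ/2) = 7.434523/sin(34.8529°) = 13.009422
C = V + |VC|·bis = (37.1814,-28.1412)
T_A = V + ((C−V)·d_A)·d_A = V + 10.6758·d_A = (33.8107,-34.7677)
T_B = V + ((C−V)·d_B)·d_B = V + 10.6758·d_B = (32.1354,-22.6814)
sweep = 180° − θ = 110.2941°

center=(37.1814,-28.1412) T_A=(33.8107,-34.7677) T_B=(32.1354,-22.6814) sweep=110.2941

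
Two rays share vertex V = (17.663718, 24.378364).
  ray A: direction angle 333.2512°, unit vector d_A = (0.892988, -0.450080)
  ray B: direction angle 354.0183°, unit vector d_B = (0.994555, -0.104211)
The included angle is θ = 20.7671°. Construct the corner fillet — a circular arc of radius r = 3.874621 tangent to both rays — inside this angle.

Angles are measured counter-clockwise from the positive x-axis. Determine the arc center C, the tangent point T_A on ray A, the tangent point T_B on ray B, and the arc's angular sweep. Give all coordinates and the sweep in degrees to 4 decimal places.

bisector direction at 343.6347° = (0.959485,-0.281760)
center distance |VC| = r/sin(θ/2) = 3.874621/sin(10.3835°) = 21.497397
C = V + |VC|·bis = (38.2901,18.3213)
T_A = V + ((C−V)·d_A)·d_A = V + 21.1453·d_A = (36.5463,14.8613)
T_B = V + ((C−V)·d_B)·d_B = V + 21.1453·d_B = (38.6939,22.1748)
sweep = 180° − θ = 159.2329°

center=(38.2901,18.3213) T_A=(36.5463,14.8613) T_B=(38.6939,22.1748) sweep=159.2329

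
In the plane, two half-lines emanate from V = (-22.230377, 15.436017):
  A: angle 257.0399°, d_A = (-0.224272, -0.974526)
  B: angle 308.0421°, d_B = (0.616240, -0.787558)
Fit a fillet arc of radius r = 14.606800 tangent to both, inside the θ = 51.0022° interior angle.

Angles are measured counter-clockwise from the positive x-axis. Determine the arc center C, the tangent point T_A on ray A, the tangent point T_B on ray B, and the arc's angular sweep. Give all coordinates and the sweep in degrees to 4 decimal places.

center=(-14.8634,-17.6821) T_A=(-29.0981,-14.4062) T_B=(-3.3597,-8.6808) sweep=128.9978

bisector direction at 282.5410° = (0.217138,-0.976141)
center distance |VC| = r/sin(θ/2) = 14.606800/sin(25.5011°) = 33.927609
C = V + |VC|·bis = (-14.8634,-17.6821)
T_A = V + ((C−V)·d_A)·d_A = V + 30.6223·d_A = (-29.0981,-14.4062)
T_B = V + ((C−V)·d_B)·d_B = V + 30.6223·d_B = (-3.3597,-8.6808)
sweep = 180° − θ = 128.9978°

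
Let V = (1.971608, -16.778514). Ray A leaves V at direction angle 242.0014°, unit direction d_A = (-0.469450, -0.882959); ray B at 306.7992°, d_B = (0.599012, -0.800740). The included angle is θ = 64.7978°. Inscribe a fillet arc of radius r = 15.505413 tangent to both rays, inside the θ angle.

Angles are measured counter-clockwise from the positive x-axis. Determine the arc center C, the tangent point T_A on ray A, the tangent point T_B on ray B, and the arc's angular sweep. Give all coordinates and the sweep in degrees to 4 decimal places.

bisector direction at 274.4003° = (0.076724,-0.997052)
center distance |VC| = r/sin(θ/2) = 15.505413/sin(32.3989°) = 28.938236
C = V + |VC|·bis = (4.1919,-45.6314)
T_A = V + ((C−V)·d_A)·d_A = V + 24.4337·d_A = (-9.4988,-38.3524)
T_B = V + ((C−V)·d_B)·d_B = V + 24.4337·d_B = (16.6077,-36.3435)
sweep = 180° − θ = 115.2022°

center=(4.1919,-45.6314) T_A=(-9.4988,-38.3524) T_B=(16.6077,-36.3435) sweep=115.2022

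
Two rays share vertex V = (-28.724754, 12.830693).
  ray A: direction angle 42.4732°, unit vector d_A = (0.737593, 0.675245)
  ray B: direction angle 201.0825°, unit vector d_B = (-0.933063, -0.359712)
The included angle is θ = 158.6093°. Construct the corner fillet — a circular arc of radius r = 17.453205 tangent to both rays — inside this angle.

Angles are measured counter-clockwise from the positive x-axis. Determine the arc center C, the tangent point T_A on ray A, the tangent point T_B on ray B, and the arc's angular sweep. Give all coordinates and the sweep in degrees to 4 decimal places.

bisector direction at 121.7779° = (-0.526627,0.850096)
center distance |VC| = r/sin(θ/2) = 17.453205/sin(79.3046°) = 17.761765
C = V + |VC|·bis = (-38.0786,27.9299)
T_A = V + ((C−V)·d_A)·d_A = V + 3.2964·d_A = (-26.2934,15.0565)
T_B = V + ((C−V)·d_B)·d_B = V + 3.2964·d_B = (-31.8005,11.6450)
sweep = 180° − θ = 21.3907°

center=(-38.0786,27.9299) T_A=(-26.2934,15.0565) T_B=(-31.8005,11.6450) sweep=21.3907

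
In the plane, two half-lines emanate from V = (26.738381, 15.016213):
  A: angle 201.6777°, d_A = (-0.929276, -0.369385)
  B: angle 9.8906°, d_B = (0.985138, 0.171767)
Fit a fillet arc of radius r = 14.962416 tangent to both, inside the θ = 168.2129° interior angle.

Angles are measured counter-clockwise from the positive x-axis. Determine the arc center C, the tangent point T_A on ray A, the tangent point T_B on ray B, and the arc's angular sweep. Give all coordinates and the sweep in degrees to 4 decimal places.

bisector direction at 285.7842° = (0.272014,-0.962293)
center distance |VC| = r/sin(θ/2) = 14.962416/sin(84.1064°) = 15.041922
C = V + |VC|·bis = (30.8300,0.5415)
T_A = V + ((C−V)·d_A)·d_A = V + 1.5445·d_A = (25.3031,14.4457)
T_B = V + ((C−V)·d_B)·d_B = V + 1.5445·d_B = (28.2599,15.2815)
sweep = 180° − θ = 11.7871°

center=(30.8300,0.5415) T_A=(25.3031,14.4457) T_B=(28.2599,15.2815) sweep=11.7871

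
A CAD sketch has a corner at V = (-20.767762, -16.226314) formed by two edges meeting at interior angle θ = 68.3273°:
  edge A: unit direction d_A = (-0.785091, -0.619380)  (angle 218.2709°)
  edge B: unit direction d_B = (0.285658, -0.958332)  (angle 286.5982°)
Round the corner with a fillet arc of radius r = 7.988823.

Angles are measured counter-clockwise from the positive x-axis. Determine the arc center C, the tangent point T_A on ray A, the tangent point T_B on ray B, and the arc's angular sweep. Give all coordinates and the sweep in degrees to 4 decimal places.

center=(-25.0611,-29.7892) T_A=(-30.0093,-23.5172) T_B=(-17.4052,-27.5071) sweep=111.6727

bisector direction at 252.4346° = (-0.301795,-0.953373)
center distance |VC| = r/sin(θ/2) = 7.988823/sin(34.1636°) = 14.226162
C = V + |VC|·bis = (-25.0611,-29.7892)
T_A = V + ((C−V)·d_A)·d_A = V + 11.7713·d_A = (-30.0093,-23.5172)
T_B = V + ((C−V)·d_B)·d_B = V + 11.7713·d_B = (-17.4052,-27.5071)
sweep = 180° − θ = 111.6727°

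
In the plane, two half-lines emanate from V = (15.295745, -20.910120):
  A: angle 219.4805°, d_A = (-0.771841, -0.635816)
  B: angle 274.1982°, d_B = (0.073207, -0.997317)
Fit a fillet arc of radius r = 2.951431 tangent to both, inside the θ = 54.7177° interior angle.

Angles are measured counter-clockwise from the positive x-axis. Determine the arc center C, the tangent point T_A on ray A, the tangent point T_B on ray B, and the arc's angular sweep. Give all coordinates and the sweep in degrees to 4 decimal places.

center=(12.7698,-26.8148) T_A=(10.8932,-24.5368) T_B=(15.7133,-26.5987) sweep=125.2823

bisector direction at 246.8393° = (-0.393311,-0.919406)
center distance |VC| = r/sin(θ/2) = 2.951431/sin(27.3589°) = 6.422269
C = V + |VC|·bis = (12.7698,-26.8148)
T_A = V + ((C−V)·d_A)·d_A = V + 5.7039·d_A = (10.8932,-24.5368)
T_B = V + ((C−V)·d_B)·d_B = V + 5.7039·d_B = (15.7133,-26.5987)
sweep = 180° − θ = 125.2823°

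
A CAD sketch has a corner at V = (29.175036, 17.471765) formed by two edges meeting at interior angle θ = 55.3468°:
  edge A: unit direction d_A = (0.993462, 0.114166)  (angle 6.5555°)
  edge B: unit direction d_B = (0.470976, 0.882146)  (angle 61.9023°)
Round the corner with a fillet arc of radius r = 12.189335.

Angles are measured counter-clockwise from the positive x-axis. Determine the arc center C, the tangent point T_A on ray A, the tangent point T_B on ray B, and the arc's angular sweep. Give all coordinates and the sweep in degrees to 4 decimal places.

center=(50.8749,32.2350) T_A=(52.2665,20.1254) T_B=(40.1222,37.9759) sweep=124.6532

bisector direction at 34.2289° = (0.826797,0.562500)
center distance |VC| = r/sin(θ/2) = 12.189335/sin(27.6734°) = 26.245743
C = V + |VC|·bis = (50.8749,32.2350)
T_A = V + ((C−V)·d_A)·d_A = V + 23.2435·d_A = (52.2665,20.1254)
T_B = V + ((C−V)·d_B)·d_B = V + 23.2435·d_B = (40.1222,37.9759)
sweep = 180° − θ = 124.6532°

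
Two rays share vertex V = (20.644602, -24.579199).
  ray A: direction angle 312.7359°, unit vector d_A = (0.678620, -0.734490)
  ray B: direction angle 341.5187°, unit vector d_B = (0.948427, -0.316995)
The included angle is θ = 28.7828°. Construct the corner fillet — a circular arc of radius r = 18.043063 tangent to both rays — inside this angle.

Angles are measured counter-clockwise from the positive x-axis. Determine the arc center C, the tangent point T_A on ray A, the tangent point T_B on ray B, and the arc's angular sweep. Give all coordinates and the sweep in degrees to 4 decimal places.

bisector direction at 327.1273° = (0.839879,-0.542774)
center distance |VC| = r/sin(θ/2) = 18.043063/sin(14.3914°) = 72.594899
C = V + |VC|·bis = (81.6155,-63.9818)
T_A = V + ((C−V)·d_A)·d_A = V + 70.3169·d_A = (68.3631,-76.2262)
T_B = V + ((C−V)·d_B)·d_B = V + 70.3169·d_B = (87.3351,-46.8693)
sweep = 180° − θ = 151.2172°

center=(81.6155,-63.9818) T_A=(68.3631,-76.2262) T_B=(87.3351,-46.8693) sweep=151.2172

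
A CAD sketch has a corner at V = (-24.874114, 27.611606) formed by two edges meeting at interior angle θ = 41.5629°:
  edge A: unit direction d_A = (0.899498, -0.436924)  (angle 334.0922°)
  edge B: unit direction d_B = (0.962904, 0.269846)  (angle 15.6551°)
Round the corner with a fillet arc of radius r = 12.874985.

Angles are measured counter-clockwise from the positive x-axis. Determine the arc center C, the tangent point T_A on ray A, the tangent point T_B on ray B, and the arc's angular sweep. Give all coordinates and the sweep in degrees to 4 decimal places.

bisector direction at 354.8736° = (0.996000,-0.089352)
center distance |VC| = r/sin(θ/2) = 12.874985/sin(20.7814°) = 36.287569
C = V + |VC|·bis = (11.2683,24.3692)
T_A = V + ((C−V)·d_A)·d_A = V + 33.9267·d_A = (5.6429,12.7882)
T_B = V + ((C−V)·d_B)·d_B = V + 33.9267·d_B = (7.7940,36.7666)
sweep = 180° − θ = 138.4371°

center=(11.2683,24.3692) T_A=(5.6429,12.7882) T_B=(7.7940,36.7666) sweep=138.4371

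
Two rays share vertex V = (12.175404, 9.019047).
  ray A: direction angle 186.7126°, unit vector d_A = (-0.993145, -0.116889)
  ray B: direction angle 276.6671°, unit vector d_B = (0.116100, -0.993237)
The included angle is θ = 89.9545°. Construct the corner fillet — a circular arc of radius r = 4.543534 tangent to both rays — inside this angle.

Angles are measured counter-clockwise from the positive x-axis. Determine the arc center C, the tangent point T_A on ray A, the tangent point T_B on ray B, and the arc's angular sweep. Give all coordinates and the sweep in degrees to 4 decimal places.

center=(8.1905,3.9751) T_A=(7.6594,8.4875) T_B=(12.7033,4.5027) sweep=90.0455

bisector direction at 231.6899° = (-0.619918,-0.784667)
center distance |VC| = r/sin(θ/2) = 4.543534/sin(44.9772°) = 6.428080
C = V + |VC|·bis = (8.1905,3.9751)
T_A = V + ((C−V)·d_A)·d_A = V + 4.5471·d_A = (7.6594,8.4875)
T_B = V + ((C−V)·d_B)·d_B = V + 4.5471·d_B = (12.7033,4.5027)
sweep = 180° − θ = 90.0455°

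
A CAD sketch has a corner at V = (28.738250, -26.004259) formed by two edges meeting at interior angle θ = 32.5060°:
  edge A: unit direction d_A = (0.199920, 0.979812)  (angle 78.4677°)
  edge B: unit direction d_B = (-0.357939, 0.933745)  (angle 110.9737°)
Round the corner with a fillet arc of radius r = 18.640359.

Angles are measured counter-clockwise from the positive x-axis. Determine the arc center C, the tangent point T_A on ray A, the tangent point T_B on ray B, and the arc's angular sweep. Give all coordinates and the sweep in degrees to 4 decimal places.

bisector direction at 94.7207° = (-0.082299,0.996608)
center distance |VC| = r/sin(θ/2) = 18.640359/sin(16.2530°) = 66.601425
C = V + |VC|·bis = (23.2570,40.3712)
T_A = V + ((C−V)·d_A)·d_A = V + 63.9397·d_A = (41.5211,36.6446)
T_B = V + ((C−V)·d_B)·d_B = V + 63.9397·d_B = (5.8517,33.6991)
sweep = 180° − θ = 147.4940°

center=(23.2570,40.3712) T_A=(41.5211,36.6446) T_B=(5.8517,33.6991) sweep=147.4940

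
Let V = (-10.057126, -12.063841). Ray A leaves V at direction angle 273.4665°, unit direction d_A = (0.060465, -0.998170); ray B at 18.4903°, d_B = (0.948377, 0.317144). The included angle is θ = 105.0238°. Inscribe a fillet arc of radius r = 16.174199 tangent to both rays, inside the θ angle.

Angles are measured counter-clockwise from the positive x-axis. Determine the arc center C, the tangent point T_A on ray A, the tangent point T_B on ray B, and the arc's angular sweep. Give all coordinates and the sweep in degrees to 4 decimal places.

bisector direction at 325.9784° = (0.828827,-0.559505)
center distance |VC| = r/sin(θ/2) = 16.174199/sin(52.5119°) = 20.383884
C = V + |VC|·bis = (6.8376,-23.4687)
T_A = V + ((C−V)·d_A)·d_A = V + 12.4056·d_A = (-9.3070,-24.4467)
T_B = V + ((C−V)·d_B)·d_B = V + 12.4056·d_B = (1.7080,-8.1295)
sweep = 180° − θ = 74.9762°

center=(6.8376,-23.4687) T_A=(-9.3070,-24.4467) T_B=(1.7080,-8.1295) sweep=74.9762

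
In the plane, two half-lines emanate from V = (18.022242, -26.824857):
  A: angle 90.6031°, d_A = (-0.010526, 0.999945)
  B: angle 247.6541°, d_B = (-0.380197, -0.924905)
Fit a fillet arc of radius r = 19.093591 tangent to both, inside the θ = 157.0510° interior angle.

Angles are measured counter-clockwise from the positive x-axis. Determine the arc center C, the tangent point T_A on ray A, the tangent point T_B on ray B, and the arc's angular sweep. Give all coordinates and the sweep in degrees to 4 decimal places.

center=(-1.1111,-23.1503) T_A=(17.9814,-22.9493) T_B=(16.5487,-30.4096) sweep=22.9490

bisector direction at 169.1286° = (-0.982053,0.188605)
center distance |VC| = r/sin(θ/2) = 19.093591/sin(78.5255°) = 19.482991
C = V + |VC|·bis = (-1.1111,-23.1503)
T_A = V + ((C−V)·d_A)·d_A = V + 3.8758·d_A = (17.9814,-22.9493)
T_B = V + ((C−V)·d_B)·d_B = V + 3.8758·d_B = (16.5487,-30.4096)
sweep = 180° − θ = 22.9490°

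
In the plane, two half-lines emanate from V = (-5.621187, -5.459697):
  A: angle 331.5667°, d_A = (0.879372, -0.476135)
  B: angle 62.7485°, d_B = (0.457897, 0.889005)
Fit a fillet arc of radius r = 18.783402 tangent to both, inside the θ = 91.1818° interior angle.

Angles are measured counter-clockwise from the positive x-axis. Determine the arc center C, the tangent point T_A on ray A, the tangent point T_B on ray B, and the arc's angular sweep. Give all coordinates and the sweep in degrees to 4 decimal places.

bisector direction at 17.1576° = (0.955497,0.295001)
center distance |VC| = r/sin(θ/2) = 18.783402/sin(45.5909°) = 26.293971
C = V + |VC|·bis = (19.5026,2.2971)
T_A = V + ((C−V)·d_A)·d_A = V + 18.3999·d_A = (10.5592,-14.2205)
T_B = V + ((C−V)·d_B)·d_B = V + 18.3999·d_B = (2.8041,10.8979)
sweep = 180° − θ = 88.8182°

center=(19.5026,2.2971) T_A=(10.5592,-14.2205) T_B=(2.8041,10.8979) sweep=88.8182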